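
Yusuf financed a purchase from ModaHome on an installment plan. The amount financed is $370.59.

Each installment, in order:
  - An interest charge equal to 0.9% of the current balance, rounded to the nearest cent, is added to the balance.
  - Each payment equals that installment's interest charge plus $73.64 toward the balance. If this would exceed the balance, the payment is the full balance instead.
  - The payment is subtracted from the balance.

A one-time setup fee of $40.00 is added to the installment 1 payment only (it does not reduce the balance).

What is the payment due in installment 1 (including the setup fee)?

Installment 1: opening $370.59; interest $3.34 → $373.93; payment $76.98 (+ $40.00 fee); balance $296.95

$116.98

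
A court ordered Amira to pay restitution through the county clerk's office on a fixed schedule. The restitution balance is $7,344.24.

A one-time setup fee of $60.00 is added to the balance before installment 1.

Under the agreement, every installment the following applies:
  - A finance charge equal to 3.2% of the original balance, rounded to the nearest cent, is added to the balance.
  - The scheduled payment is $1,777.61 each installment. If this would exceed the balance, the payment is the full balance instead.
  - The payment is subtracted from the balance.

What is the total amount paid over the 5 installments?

$8,579.34

Installment 1: $7,404.24 +$235.02 interest = $7,639.26; pay $1,777.61 → $5,861.65
Installment 2: $5,861.65 +$235.02 interest = $6,096.67; pay $1,777.61 → $4,319.06
Installment 3: $4,319.06 +$235.02 interest = $4,554.08; pay $1,777.61 → $2,776.47
Installment 4: $2,776.47 +$235.02 interest = $3,011.49; pay $1,777.61 → $1,233.88
Installment 5: $1,233.88 +$235.02 interest = $1,468.90; pay $1,468.90 → $0.00
Total paid: $8,579.34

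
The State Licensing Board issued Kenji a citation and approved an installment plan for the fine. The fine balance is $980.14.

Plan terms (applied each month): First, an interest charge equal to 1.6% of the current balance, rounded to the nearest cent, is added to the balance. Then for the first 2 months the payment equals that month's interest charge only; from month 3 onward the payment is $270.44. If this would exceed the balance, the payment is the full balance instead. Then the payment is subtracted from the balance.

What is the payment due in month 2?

$15.68

Month 1: opening $980.14; interest $15.68 → $995.82; payment $15.68; balance $980.14
Month 2: opening $980.14; interest $15.68 → $995.82; payment $15.68; balance $980.14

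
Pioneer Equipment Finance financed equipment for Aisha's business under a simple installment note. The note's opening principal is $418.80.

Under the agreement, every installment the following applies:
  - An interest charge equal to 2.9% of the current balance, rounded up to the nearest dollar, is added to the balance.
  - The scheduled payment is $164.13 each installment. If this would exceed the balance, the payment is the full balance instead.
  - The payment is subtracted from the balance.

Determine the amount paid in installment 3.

$115.54

Installment 1: $418.80 +$13.00 interest = $431.80; pay $164.13 → $267.67
Installment 2: $267.67 +$8.00 interest = $275.67; pay $164.13 → $111.54
Installment 3: $111.54 +$4.00 interest = $115.54; pay $115.54 → $0.00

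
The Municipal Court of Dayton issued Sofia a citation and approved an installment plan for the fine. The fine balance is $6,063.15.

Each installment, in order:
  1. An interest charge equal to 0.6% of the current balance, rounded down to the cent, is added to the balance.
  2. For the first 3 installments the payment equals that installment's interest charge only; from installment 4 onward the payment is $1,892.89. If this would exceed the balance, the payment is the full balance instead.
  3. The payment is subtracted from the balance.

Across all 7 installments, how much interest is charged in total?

# | Opening | Interest | Payment | End bal
1 | $6,063.15 | $36.37 | $36.37 | $6,063.15
2 | $6,063.15 | $36.37 | $36.37 | $6,063.15
3 | $6,063.15 | $36.37 | $36.37 | $6,063.15
4 | $6,063.15 | $36.37 | $1,892.89 | $4,206.63
5 | $4,206.63 | $25.23 | $1,892.89 | $2,338.97
6 | $2,338.97 | $14.03 | $1,892.89 | $460.11
7 | $460.11 | $2.76 | $462.87 | $0.00
Total interest: $36.37 + $36.37 + $36.37 + $36.37 + $25.23 + $14.03 + $2.76 = $187.50

$187.50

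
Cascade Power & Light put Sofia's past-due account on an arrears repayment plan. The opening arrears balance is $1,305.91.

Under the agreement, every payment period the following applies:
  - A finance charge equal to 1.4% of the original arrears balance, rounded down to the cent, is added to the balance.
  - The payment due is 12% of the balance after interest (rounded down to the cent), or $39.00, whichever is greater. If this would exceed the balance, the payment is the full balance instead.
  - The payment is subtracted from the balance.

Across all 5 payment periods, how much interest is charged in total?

$91.40

Payment period 1: opening $1,305.91; interest $18.28 → $1,324.19; payment $158.90; balance $1,165.29
Payment period 2: opening $1,165.29; interest $18.28 → $1,183.57; payment $142.02; balance $1,041.55
Payment period 3: opening $1,041.55; interest $18.28 → $1,059.83; payment $127.17; balance $932.66
Payment period 4: opening $932.66; interest $18.28 → $950.94; payment $114.11; balance $836.83
Payment period 5: opening $836.83; interest $18.28 → $855.11; payment $102.61; balance $752.50
Total interest: $18.28 + $18.28 + $18.28 + $18.28 + $18.28 = $91.40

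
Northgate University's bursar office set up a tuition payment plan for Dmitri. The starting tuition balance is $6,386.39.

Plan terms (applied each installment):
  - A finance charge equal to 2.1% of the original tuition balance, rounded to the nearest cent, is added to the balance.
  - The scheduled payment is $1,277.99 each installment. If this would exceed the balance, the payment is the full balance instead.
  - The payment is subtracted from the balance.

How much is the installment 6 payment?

$801.10

# | Opening | Interest | Payment | End bal
1 | $6,386.39 | $134.11 | $1,277.99 | $5,242.51
2 | $5,242.51 | $134.11 | $1,277.99 | $4,098.63
3 | $4,098.63 | $134.11 | $1,277.99 | $2,954.75
4 | $2,954.75 | $134.11 | $1,277.99 | $1,810.87
5 | $1,810.87 | $134.11 | $1,277.99 | $666.99
6 | $666.99 | $134.11 | $801.10 | $0.00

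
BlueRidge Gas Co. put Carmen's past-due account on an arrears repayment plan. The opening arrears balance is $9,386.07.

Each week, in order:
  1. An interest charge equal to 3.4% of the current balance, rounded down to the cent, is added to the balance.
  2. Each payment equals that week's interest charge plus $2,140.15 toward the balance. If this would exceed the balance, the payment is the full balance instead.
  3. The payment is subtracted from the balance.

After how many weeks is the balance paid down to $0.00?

5

Week 1: opening $9,386.07; interest $319.12 → $9,705.19; payment $2,459.27; balance $7,245.92
Week 2: opening $7,245.92; interest $246.36 → $7,492.28; payment $2,386.51; balance $5,105.77
Week 3: opening $5,105.77; interest $173.59 → $5,279.36; payment $2,313.74; balance $2,965.62
Week 4: opening $2,965.62; interest $100.83 → $3,066.45; payment $2,240.98; balance $825.47
Week 5: opening $825.47; interest $28.06 → $853.53; payment $853.53; balance $0.00
Balance reaches $0.00 in week 5.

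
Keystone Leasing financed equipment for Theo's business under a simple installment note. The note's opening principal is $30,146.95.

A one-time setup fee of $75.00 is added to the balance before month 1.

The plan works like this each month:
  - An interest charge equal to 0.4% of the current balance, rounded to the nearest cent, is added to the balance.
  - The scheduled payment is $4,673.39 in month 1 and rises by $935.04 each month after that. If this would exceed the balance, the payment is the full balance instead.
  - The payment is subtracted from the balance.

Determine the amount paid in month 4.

$7,478.51

Month 1: opening $30,221.95; interest $120.89 → $30,342.84; payment $4,673.39; balance $25,669.45
Month 2: opening $25,669.45; interest $102.68 → $25,772.13; payment $5,608.43; balance $20,163.70
Month 3: opening $20,163.70; interest $80.65 → $20,244.35; payment $6,543.47; balance $13,700.88
Month 4: opening $13,700.88; interest $54.80 → $13,755.68; payment $7,478.51; balance $6,277.17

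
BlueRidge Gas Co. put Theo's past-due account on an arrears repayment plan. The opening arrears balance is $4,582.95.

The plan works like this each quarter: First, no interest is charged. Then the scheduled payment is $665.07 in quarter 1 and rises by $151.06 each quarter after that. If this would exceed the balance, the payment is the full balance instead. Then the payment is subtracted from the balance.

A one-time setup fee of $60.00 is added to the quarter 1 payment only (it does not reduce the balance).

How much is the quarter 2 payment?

$816.13

# | Opening | Payment | Fee | End bal
1 | $4,582.95 | $665.07 | $60.00 | $3,917.88
2 | $3,917.88 | $816.13 | — | $3,101.75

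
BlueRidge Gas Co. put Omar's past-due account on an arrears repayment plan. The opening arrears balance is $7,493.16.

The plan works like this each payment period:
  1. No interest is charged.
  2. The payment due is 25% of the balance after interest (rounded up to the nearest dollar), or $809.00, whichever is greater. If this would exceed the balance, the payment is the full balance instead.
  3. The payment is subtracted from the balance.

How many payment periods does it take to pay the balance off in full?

Payment period 1: $7,493.16 − $1,874.00 → $5,619.16
Payment period 2: $5,619.16 − $1,405.00 → $4,214.16
Payment period 3: $4,214.16 − $1,054.00 → $3,160.16
Payment period 4: $3,160.16 − $809.00 → $2,351.16
Payment period 5: $2,351.16 − $809.00 → $1,542.16
Payment period 6: $1,542.16 − $809.00 → $733.16
Payment period 7: $733.16 − $733.16 → $0.00
Balance reaches $0.00 in payment period 7.

7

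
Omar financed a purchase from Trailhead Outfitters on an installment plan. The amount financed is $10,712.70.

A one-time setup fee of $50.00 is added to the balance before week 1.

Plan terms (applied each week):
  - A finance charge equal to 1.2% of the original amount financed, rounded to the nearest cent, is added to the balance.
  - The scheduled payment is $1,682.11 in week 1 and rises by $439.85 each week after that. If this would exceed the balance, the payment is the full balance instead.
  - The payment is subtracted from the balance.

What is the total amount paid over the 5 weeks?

$11,405.45

Week 1: $10,762.70 +$128.55 interest = $10,891.25; pay $1,682.11 → $9,209.14
Week 2: $9,209.14 +$128.55 interest = $9,337.69; pay $2,121.96 → $7,215.73
Week 3: $7,215.73 +$128.55 interest = $7,344.28; pay $2,561.81 → $4,782.47
Week 4: $4,782.47 +$128.55 interest = $4,911.02; pay $3,001.66 → $1,909.36
Week 5: $1,909.36 +$128.55 interest = $2,037.91; pay $2,037.91 → $0.00
Total paid: $11,405.45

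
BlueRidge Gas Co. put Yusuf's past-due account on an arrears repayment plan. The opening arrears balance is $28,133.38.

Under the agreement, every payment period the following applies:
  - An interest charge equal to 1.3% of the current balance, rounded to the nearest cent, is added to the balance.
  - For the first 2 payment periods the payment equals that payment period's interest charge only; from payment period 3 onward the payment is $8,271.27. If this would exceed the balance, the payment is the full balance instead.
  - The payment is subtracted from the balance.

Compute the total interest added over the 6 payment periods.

# | Opening | Interest | Payment | End bal
1 | $28,133.38 | $365.73 | $365.73 | $28,133.38
2 | $28,133.38 | $365.73 | $365.73 | $28,133.38
3 | $28,133.38 | $365.73 | $8,271.27 | $20,227.84
4 | $20,227.84 | $262.96 | $8,271.27 | $12,219.53
5 | $12,219.53 | $158.85 | $8,271.27 | $4,107.11
6 | $4,107.11 | $53.39 | $4,160.50 | $0.00
Total interest: $365.73 + $365.73 + $365.73 + $262.96 + $158.85 + $53.39 = $1,572.39

$1,572.39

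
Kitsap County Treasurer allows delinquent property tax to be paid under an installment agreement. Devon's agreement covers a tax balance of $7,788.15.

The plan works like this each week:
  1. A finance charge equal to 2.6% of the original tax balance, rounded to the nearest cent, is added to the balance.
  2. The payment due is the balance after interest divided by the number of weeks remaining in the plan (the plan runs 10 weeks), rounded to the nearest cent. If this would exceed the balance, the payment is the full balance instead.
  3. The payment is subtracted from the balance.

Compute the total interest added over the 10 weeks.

$2,024.90

Week 1: opening $7,788.15; interest $202.49 → $7,990.64; payment $799.06; balance $7,191.58
Week 2: opening $7,191.58; interest $202.49 → $7,394.07; payment $821.56; balance $6,572.51
Week 3: opening $6,572.51; interest $202.49 → $6,775.00; payment $846.88; balance $5,928.12
Week 4: opening $5,928.12; interest $202.49 → $6,130.61; payment $875.80; balance $5,254.81
Week 5: opening $5,254.81; interest $202.49 → $5,457.30; payment $909.55; balance $4,547.75
Week 6: opening $4,547.75; interest $202.49 → $4,750.24; payment $950.05; balance $3,800.19
Week 7: opening $3,800.19; interest $202.49 → $4,002.68; payment $1,000.67; balance $3,002.01
Week 8: opening $3,002.01; interest $202.49 → $3,204.50; payment $1,068.17; balance $2,136.33
Week 9: opening $2,136.33; interest $202.49 → $2,338.82; payment $1,169.41; balance $1,169.41
Week 10: opening $1,169.41; interest $202.49 → $1,371.90; payment $1,371.90; balance $0.00
Total interest: $202.49 + $202.49 + $202.49 + $202.49 + $202.49 + $202.49 + $202.49 + $202.49 + $202.49 + $202.49 = $2,024.90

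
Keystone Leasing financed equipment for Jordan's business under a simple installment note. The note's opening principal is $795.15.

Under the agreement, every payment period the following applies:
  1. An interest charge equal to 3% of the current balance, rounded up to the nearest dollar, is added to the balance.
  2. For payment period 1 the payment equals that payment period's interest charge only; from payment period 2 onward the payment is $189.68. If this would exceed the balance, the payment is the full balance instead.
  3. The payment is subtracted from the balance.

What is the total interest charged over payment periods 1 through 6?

Payment period 1: opening $795.15; interest $24.00 → $819.15; payment $24.00; balance $795.15
Payment period 2: opening $795.15; interest $24.00 → $819.15; payment $189.68; balance $629.47
Payment period 3: opening $629.47; interest $19.00 → $648.47; payment $189.68; balance $458.79
Payment period 4: opening $458.79; interest $14.00 → $472.79; payment $189.68; balance $283.11
Payment period 5: opening $283.11; interest $9.00 → $292.11; payment $189.68; balance $102.43
Payment period 6: opening $102.43; interest $4.00 → $106.43; payment $106.43; balance $0.00
Total interest: $24.00 + $24.00 + $19.00 + $14.00 + $9.00 + $4.00 = $94.00

$94.00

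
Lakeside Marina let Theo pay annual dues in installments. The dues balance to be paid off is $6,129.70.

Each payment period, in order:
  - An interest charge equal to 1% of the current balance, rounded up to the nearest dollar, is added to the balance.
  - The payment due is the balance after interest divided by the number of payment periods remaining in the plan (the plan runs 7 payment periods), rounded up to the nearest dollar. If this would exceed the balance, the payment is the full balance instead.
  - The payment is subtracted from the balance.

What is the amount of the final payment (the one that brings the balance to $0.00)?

Payment period 1: opening $6,129.70; interest $62.00 → $6,191.70; payment $885.00; balance $5,306.70
Payment period 2: opening $5,306.70; interest $54.00 → $5,360.70; payment $894.00; balance $4,466.70
Payment period 3: opening $4,466.70; interest $45.00 → $4,511.70; payment $903.00; balance $3,608.70
Payment period 4: opening $3,608.70; interest $37.00 → $3,645.70; payment $912.00; balance $2,733.70
Payment period 5: opening $2,733.70; interest $28.00 → $2,761.70; payment $921.00; balance $1,840.70
Payment period 6: opening $1,840.70; interest $19.00 → $1,859.70; payment $930.00; balance $929.70
Payment period 7: opening $929.70; interest $10.00 → $939.70; payment $939.70; balance $0.00

$939.70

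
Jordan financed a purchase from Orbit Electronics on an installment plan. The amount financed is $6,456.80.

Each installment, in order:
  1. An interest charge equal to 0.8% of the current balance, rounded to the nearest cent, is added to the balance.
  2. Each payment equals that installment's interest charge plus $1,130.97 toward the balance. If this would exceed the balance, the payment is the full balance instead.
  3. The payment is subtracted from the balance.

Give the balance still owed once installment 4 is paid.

Installment 1: opening $6,456.80; interest $51.65 → $6,508.45; payment $1,182.62; balance $5,325.83
Installment 2: opening $5,325.83; interest $42.61 → $5,368.44; payment $1,173.58; balance $4,194.86
Installment 3: opening $4,194.86; interest $33.56 → $4,228.42; payment $1,164.53; balance $3,063.89
Installment 4: opening $3,063.89; interest $24.51 → $3,088.40; payment $1,155.48; balance $1,932.92

$1,932.92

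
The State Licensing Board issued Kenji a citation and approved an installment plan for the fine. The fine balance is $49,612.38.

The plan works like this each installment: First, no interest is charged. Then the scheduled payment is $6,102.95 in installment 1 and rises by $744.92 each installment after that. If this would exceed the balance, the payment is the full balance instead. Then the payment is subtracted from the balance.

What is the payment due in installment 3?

Installment 1: $49,612.38 − $6,102.95 → $43,509.43
Installment 2: $43,509.43 − $6,847.87 → $36,661.56
Installment 3: $36,661.56 − $7,592.79 → $29,068.77

$7,592.79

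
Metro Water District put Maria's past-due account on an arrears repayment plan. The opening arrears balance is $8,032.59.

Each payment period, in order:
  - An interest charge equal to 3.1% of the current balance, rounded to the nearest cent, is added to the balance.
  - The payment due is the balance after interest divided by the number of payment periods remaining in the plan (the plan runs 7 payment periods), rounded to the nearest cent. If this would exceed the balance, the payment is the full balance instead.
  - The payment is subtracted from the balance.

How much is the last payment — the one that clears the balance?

$1,420.91

# | Opening | Interest | Payment | End bal
1 | $8,032.59 | $249.01 | $1,183.09 | $7,098.51
2 | $7,098.51 | $220.05 | $1,219.76 | $6,098.80
3 | $6,098.80 | $189.06 | $1,257.57 | $5,030.29
4 | $5,030.29 | $155.94 | $1,296.56 | $3,889.67
5 | $3,889.67 | $120.58 | $1,336.75 | $2,673.50
6 | $2,673.50 | $82.88 | $1,378.19 | $1,378.19
7 | $1,378.19 | $42.72 | $1,420.91 | $0.00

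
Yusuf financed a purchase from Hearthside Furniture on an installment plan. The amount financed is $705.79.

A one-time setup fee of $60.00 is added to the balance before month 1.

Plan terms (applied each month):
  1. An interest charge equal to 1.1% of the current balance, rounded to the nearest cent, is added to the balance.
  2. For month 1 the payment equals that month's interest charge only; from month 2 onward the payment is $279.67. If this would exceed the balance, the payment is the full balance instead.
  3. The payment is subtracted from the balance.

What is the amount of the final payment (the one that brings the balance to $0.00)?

Month 1: opening $765.79; interest $8.42 → $774.21; payment $8.42; balance $765.79
Month 2: opening $765.79; interest $8.42 → $774.21; payment $279.67; balance $494.54
Month 3: opening $494.54; interest $5.44 → $499.98; payment $279.67; balance $220.31
Month 4: opening $220.31; interest $2.42 → $222.73; payment $222.73; balance $0.00

$222.73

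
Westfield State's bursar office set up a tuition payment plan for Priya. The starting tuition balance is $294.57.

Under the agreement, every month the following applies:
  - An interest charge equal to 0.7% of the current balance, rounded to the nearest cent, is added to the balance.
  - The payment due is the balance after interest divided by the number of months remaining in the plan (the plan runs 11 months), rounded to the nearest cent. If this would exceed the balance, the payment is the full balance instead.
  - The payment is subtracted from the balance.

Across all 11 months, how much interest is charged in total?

# | Opening | Interest | Payment | End bal
1 | $294.57 | $2.06 | $26.97 | $269.66
2 | $269.66 | $1.89 | $27.16 | $244.39
3 | $244.39 | $1.71 | $27.34 | $218.76
4 | $218.76 | $1.53 | $27.54 | $192.75
5 | $192.75 | $1.35 | $27.73 | $166.37
6 | $166.37 | $1.16 | $27.92 | $139.61
7 | $139.61 | $0.98 | $28.12 | $112.47
8 | $112.47 | $0.79 | $28.32 | $84.94
9 | $84.94 | $0.59 | $28.51 | $57.02
10 | $57.02 | $0.40 | $28.71 | $28.71
11 | $28.71 | $0.20 | $28.91 | $0.00
Total interest: $2.06 + $1.89 + $1.71 + $1.53 + $1.35 + $1.16 + $0.98 + $0.79 + $0.59 + $0.40 + $0.20 = $12.66

$12.66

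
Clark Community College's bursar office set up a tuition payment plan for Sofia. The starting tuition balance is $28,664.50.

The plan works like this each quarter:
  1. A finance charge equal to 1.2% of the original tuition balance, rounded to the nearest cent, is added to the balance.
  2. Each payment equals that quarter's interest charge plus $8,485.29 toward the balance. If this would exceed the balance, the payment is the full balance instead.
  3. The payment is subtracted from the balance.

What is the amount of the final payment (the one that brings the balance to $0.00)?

$3,552.60

# | Opening | Interest | Payment | End bal
1 | $28,664.50 | $343.97 | $8,829.26 | $20,179.21
2 | $20,179.21 | $343.97 | $8,829.26 | $11,693.92
3 | $11,693.92 | $343.97 | $8,829.26 | $3,208.63
4 | $3,208.63 | $343.97 | $3,552.60 | $0.00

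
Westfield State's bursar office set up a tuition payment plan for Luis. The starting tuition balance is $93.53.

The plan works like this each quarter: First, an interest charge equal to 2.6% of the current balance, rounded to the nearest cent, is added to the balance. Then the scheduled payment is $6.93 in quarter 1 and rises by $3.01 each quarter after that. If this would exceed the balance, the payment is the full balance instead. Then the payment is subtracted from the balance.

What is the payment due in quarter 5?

$18.97

Quarter 1: opening $93.53; interest $2.43 → $95.96; payment $6.93; balance $89.03
Quarter 2: opening $89.03; interest $2.31 → $91.34; payment $9.94; balance $81.40
Quarter 3: opening $81.40; interest $2.12 → $83.52; payment $12.95; balance $70.57
Quarter 4: opening $70.57; interest $1.83 → $72.40; payment $15.96; balance $56.44
Quarter 5: opening $56.44; interest $1.47 → $57.91; payment $18.97; balance $38.94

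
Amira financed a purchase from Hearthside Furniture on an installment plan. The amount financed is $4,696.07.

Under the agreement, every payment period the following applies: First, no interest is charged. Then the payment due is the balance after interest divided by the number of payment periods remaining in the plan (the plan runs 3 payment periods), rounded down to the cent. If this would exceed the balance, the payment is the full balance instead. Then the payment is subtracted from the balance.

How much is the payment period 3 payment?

$1,565.36

Payment period 1: opening $4,696.07; payment $1,565.35; balance $3,130.72
Payment period 2: opening $3,130.72; payment $1,565.36; balance $1,565.36
Payment period 3: opening $1,565.36; payment $1,565.36; balance $0.00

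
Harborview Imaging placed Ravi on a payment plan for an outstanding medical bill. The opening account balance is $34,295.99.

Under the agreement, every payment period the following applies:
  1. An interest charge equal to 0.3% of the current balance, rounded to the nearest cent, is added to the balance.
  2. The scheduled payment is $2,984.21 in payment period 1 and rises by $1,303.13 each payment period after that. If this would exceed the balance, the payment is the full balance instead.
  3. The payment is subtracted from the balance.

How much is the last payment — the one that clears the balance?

# | Opening | Interest | Payment | End bal
1 | $34,295.99 | $102.89 | $2,984.21 | $31,414.67
2 | $31,414.67 | $94.24 | $4,287.34 | $27,221.57
3 | $27,221.57 | $81.66 | $5,590.47 | $21,712.76
4 | $21,712.76 | $65.14 | $6,893.60 | $14,884.30
5 | $14,884.30 | $44.65 | $8,196.73 | $6,732.22
6 | $6,732.22 | $20.20 | $6,752.42 | $0.00

$6,752.42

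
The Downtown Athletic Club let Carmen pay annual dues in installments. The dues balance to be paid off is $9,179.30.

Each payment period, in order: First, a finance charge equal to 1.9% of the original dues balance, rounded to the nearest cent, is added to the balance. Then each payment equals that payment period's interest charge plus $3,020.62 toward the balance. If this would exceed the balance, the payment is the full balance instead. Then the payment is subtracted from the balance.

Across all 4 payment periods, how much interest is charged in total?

Payment period 1: opening $9,179.30; interest $174.41 → $9,353.71; payment $3,195.03; balance $6,158.68
Payment period 2: opening $6,158.68; interest $174.41 → $6,333.09; payment $3,195.03; balance $3,138.06
Payment period 3: opening $3,138.06; interest $174.41 → $3,312.47; payment $3,195.03; balance $117.44
Payment period 4: opening $117.44; interest $174.41 → $291.85; payment $291.85; balance $0.00
Total interest: $174.41 + $174.41 + $174.41 + $174.41 = $697.64

$697.64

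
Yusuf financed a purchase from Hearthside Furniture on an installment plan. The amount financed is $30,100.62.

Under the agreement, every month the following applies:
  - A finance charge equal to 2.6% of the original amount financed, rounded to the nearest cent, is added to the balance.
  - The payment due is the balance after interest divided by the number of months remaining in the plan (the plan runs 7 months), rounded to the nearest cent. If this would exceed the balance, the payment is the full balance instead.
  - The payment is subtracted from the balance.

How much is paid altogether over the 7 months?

$35,578.96

Month 1: $30,100.62 +$782.62 interest = $30,883.24; pay $4,411.89 → $26,471.35
Month 2: $26,471.35 +$782.62 interest = $27,253.97; pay $4,542.33 → $22,711.64
Month 3: $22,711.64 +$782.62 interest = $23,494.26; pay $4,698.85 → $18,795.41
Month 4: $18,795.41 +$782.62 interest = $19,578.03; pay $4,894.51 → $14,683.52
Month 5: $14,683.52 +$782.62 interest = $15,466.14; pay $5,155.38 → $10,310.76
Month 6: $10,310.76 +$782.62 interest = $11,093.38; pay $5,546.69 → $5,546.69
Month 7: $5,546.69 +$782.62 interest = $6,329.31; pay $6,329.31 → $0.00
Total paid: $35,578.96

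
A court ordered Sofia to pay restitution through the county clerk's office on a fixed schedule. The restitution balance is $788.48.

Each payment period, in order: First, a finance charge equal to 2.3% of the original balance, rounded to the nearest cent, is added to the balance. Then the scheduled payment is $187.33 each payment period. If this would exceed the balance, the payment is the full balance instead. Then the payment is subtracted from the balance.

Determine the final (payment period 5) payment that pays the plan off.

$129.86

Payment period 1: opening $788.48; interest $18.14 → $806.62; payment $187.33; balance $619.29
Payment period 2: opening $619.29; interest $18.14 → $637.43; payment $187.33; balance $450.10
Payment period 3: opening $450.10; interest $18.14 → $468.24; payment $187.33; balance $280.91
Payment period 4: opening $280.91; interest $18.14 → $299.05; payment $187.33; balance $111.72
Payment period 5: opening $111.72; interest $18.14 → $129.86; payment $129.86; balance $0.00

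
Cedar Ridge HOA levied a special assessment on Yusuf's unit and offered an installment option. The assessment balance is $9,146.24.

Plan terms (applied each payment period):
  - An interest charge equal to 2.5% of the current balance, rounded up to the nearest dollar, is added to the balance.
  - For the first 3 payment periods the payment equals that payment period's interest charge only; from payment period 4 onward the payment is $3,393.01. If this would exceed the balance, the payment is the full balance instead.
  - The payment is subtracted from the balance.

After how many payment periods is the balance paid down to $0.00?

# | Opening | Interest | Payment | End bal
1 | $9,146.24 | $229.00 | $229.00 | $9,146.24
2 | $9,146.24 | $229.00 | $229.00 | $9,146.24
3 | $9,146.24 | $229.00 | $229.00 | $9,146.24
4 | $9,146.24 | $229.00 | $3,393.01 | $5,982.23
5 | $5,982.23 | $150.00 | $3,393.01 | $2,739.22
6 | $2,739.22 | $69.00 | $2,808.22 | $0.00
Balance reaches $0.00 in payment period 6.

6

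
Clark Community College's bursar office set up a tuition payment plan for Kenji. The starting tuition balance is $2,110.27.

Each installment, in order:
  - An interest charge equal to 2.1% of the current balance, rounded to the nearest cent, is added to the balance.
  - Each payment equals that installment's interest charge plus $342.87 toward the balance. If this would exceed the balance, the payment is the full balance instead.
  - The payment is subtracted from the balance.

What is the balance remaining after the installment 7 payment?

$0.00

Installment 1: opening $2,110.27; interest $44.32 → $2,154.59; payment $387.19; balance $1,767.40
Installment 2: opening $1,767.40; interest $37.12 → $1,804.52; payment $379.99; balance $1,424.53
Installment 3: opening $1,424.53; interest $29.92 → $1,454.45; payment $372.79; balance $1,081.66
Installment 4: opening $1,081.66; interest $22.71 → $1,104.37; payment $365.58; balance $738.79
Installment 5: opening $738.79; interest $15.51 → $754.30; payment $358.38; balance $395.92
Installment 6: opening $395.92; interest $8.31 → $404.23; payment $351.18; balance $53.05
Installment 7: opening $53.05; interest $1.11 → $54.16; payment $54.16; balance $0.00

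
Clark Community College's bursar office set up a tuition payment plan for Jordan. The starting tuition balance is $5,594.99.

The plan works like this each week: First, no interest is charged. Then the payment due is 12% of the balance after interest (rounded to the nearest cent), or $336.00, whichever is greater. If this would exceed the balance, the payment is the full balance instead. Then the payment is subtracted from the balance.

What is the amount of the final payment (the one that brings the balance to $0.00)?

Week 1: opening $5,594.99; payment $671.40; balance $4,923.59
Week 2: opening $4,923.59; payment $590.83; balance $4,332.76
Week 3: opening $4,332.76; payment $519.93; balance $3,812.83
Week 4: opening $3,812.83; payment $457.54; balance $3,355.29
Week 5: opening $3,355.29; payment $402.63; balance $2,952.66
Week 6: opening $2,952.66; payment $354.32; balance $2,598.34
Week 7: opening $2,598.34; payment $336.00; balance $2,262.34
Week 8: opening $2,262.34; payment $336.00; balance $1,926.34
Week 9: opening $1,926.34; payment $336.00; balance $1,590.34
Week 10: opening $1,590.34; payment $336.00; balance $1,254.34
Week 11: opening $1,254.34; payment $336.00; balance $918.34
Week 12: opening $918.34; payment $336.00; balance $582.34
Week 13: opening $582.34; payment $336.00; balance $246.34
Week 14: opening $246.34; payment $246.34; balance $0.00

$246.34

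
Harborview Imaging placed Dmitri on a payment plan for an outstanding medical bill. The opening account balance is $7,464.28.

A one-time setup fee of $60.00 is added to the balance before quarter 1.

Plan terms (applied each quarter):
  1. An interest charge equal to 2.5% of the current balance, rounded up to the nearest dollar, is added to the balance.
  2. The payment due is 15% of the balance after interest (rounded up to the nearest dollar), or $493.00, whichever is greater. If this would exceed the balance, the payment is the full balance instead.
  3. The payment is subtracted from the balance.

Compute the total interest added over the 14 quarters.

$1,184.00

Quarter 1: $7,524.28 +$189.00 interest = $7,713.28; pay $1,157.00 → $6,556.28
Quarter 2: $6,556.28 +$164.00 interest = $6,720.28; pay $1,009.00 → $5,711.28
Quarter 3: $5,711.28 +$143.00 interest = $5,854.28; pay $879.00 → $4,975.28
Quarter 4: $4,975.28 +$125.00 interest = $5,100.28; pay $766.00 → $4,334.28
Quarter 5: $4,334.28 +$109.00 interest = $4,443.28; pay $667.00 → $3,776.28
Quarter 6: $3,776.28 +$95.00 interest = $3,871.28; pay $581.00 → $3,290.28
Quarter 7: $3,290.28 +$83.00 interest = $3,373.28; pay $506.00 → $2,867.28
Quarter 8: $2,867.28 +$72.00 interest = $2,939.28; pay $493.00 → $2,446.28
Quarter 9: $2,446.28 +$62.00 interest = $2,508.28; pay $493.00 → $2,015.28
Quarter 10: $2,015.28 +$51.00 interest = $2,066.28; pay $493.00 → $1,573.28
Quarter 11: $1,573.28 +$40.00 interest = $1,613.28; pay $493.00 → $1,120.28
Quarter 12: $1,120.28 +$29.00 interest = $1,149.28; pay $493.00 → $656.28
Quarter 13: $656.28 +$17.00 interest = $673.28; pay $493.00 → $180.28
Quarter 14: $180.28 +$5.00 interest = $185.28; pay $185.28 → $0.00
Total interest: $189.00 + $164.00 + $143.00 + $125.00 + $109.00 + $95.00 + $83.00 + $72.00 + $62.00 + $51.00 + $40.00 + $29.00 + $17.00 + $5.00 = $1,184.00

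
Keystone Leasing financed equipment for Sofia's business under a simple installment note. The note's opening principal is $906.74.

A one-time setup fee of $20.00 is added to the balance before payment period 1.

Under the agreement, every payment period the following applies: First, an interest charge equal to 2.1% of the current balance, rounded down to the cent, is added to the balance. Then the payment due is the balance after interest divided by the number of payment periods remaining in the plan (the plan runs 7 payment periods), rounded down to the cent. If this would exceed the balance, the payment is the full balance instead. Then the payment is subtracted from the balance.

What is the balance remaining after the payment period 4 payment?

$431.61

Payment period 1: opening $926.74; interest $19.46 → $946.20; payment $135.17; balance $811.03
Payment period 2: opening $811.03; interest $17.03 → $828.06; payment $138.01; balance $690.05
Payment period 3: opening $690.05; interest $14.49 → $704.54; payment $140.90; balance $563.64
Payment period 4: opening $563.64; interest $11.83 → $575.47; payment $143.86; balance $431.61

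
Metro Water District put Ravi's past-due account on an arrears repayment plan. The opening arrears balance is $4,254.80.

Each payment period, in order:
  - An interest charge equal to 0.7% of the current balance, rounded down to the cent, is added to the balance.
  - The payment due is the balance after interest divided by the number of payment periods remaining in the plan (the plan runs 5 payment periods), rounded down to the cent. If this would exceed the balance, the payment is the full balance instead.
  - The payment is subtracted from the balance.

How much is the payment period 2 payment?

Payment period 1: opening $4,254.80; interest $29.78 → $4,284.58; payment $856.91; balance $3,427.67
Payment period 2: opening $3,427.67; interest $23.99 → $3,451.66; payment $862.91; balance $2,588.75

$862.91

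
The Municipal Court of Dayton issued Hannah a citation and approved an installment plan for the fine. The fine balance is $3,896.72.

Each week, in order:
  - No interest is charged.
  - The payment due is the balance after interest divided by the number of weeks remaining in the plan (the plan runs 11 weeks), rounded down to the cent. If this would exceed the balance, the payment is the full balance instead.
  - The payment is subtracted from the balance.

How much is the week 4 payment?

# | Opening | Payment | End bal
1 | $3,896.72 | $354.24 | $3,542.48
2 | $3,542.48 | $354.24 | $3,188.24
3 | $3,188.24 | $354.24 | $2,834.00
4 | $2,834.00 | $354.25 | $2,479.75

$354.25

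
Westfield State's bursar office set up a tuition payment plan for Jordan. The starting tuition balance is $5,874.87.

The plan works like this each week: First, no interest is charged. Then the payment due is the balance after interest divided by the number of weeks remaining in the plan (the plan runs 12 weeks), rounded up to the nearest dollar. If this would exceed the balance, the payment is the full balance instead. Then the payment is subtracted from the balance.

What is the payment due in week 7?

$490.00

# | Opening | Payment | End bal
1 | $5,874.87 | $490.00 | $5,384.87
2 | $5,384.87 | $490.00 | $4,894.87
3 | $4,894.87 | $490.00 | $4,404.87
4 | $4,404.87 | $490.00 | $3,914.87
5 | $3,914.87 | $490.00 | $3,424.87
6 | $3,424.87 | $490.00 | $2,934.87
7 | $2,934.87 | $490.00 | $2,444.87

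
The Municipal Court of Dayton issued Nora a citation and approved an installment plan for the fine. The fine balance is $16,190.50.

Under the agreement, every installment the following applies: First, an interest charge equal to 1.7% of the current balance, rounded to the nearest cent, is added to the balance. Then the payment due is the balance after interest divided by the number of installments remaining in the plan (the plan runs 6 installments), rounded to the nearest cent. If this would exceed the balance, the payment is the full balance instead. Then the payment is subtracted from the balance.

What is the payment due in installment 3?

Installment 1: $16,190.50 +$275.24 interest = $16,465.74; pay $2,744.29 → $13,721.45
Installment 2: $13,721.45 +$233.26 interest = $13,954.71; pay $2,790.94 → $11,163.77
Installment 3: $11,163.77 +$189.78 interest = $11,353.55; pay $2,838.39 → $8,515.16

$2,838.39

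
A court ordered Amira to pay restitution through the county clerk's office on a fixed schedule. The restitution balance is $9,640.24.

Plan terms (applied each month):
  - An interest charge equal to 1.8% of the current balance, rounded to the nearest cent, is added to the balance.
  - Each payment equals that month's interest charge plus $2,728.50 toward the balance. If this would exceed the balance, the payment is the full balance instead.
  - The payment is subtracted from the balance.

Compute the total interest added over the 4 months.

# | Opening | Interest | Payment | End bal
1 | $9,640.24 | $173.52 | $2,902.02 | $6,911.74
2 | $6,911.74 | $124.41 | $2,852.91 | $4,183.24
3 | $4,183.24 | $75.30 | $2,803.80 | $1,454.74
4 | $1,454.74 | $26.19 | $1,480.93 | $0.00
Total interest: $173.52 + $124.41 + $75.30 + $26.19 = $399.42

$399.42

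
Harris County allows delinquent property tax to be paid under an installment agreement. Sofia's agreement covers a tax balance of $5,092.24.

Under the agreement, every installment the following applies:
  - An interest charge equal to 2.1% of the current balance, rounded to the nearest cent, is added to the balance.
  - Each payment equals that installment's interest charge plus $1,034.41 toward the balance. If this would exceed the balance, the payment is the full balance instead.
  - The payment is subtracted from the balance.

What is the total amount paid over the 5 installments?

$5,409.70

Installment 1: opening $5,092.24; interest $106.94 → $5,199.18; payment $1,141.35; balance $4,057.83
Installment 2: opening $4,057.83; interest $85.21 → $4,143.04; payment $1,119.62; balance $3,023.42
Installment 3: opening $3,023.42; interest $63.49 → $3,086.91; payment $1,097.90; balance $1,989.01
Installment 4: opening $1,989.01; interest $41.77 → $2,030.78; payment $1,076.18; balance $954.60
Installment 5: opening $954.60; interest $20.05 → $974.65; payment $974.65; balance $0.00
Total paid: $5,409.70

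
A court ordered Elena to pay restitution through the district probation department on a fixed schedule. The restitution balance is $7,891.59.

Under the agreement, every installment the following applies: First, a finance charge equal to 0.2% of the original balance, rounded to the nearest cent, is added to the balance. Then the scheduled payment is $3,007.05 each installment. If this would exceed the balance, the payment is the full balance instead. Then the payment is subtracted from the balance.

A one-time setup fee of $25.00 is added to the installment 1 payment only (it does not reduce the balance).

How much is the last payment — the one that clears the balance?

$1,924.83

# | Opening | Interest | Payment | Fee | End bal
1 | $7,891.59 | $15.78 | $3,007.05 | $25.00 | $4,900.32
2 | $4,900.32 | $15.78 | $3,007.05 | — | $1,909.05
3 | $1,909.05 | $15.78 | $1,924.83 | — | $0.00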